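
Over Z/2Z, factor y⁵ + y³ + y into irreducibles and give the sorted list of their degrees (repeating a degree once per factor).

Write h(y) = y⁵ + y³ + y.
Roots in Z/2Z: h(0) = 0 → root; h(1) = 1.
Linear factors from roots: (y).
Complete factorization: h(y) = (y)·(y² + y + 1)^2.
Factor degrees with multiplicity: 1 + 2 + 2 = 5.

1, 2, 2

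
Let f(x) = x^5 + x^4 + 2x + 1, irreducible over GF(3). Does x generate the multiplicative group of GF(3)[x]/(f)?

|GF(3^5)^×| = 3^5 − 1 = 242. Prime factorization: 242 = 2·11^2.
f is primitive ⇔ x has order 242 in GF(3)[x]/(f), i.e. x^(242/q) ≠ 1 for each prime q | 242.
x^(121) mod f = 2.
x^(22) mod f = x^3 + 2.
None equal 1, so x has full order 242; f is primitive.

Yes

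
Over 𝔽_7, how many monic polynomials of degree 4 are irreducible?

Gauss's count: N_{7}(4) = (1/4) Σ_{d|4} μ(4/d)·7^d.
Divisors of 4: 1, 2, 4; μ(4/d) for each: 0, -1, 1.
Σ = − 7^2 + 7^4 = 2352.
N = 2352/4 = 588.

588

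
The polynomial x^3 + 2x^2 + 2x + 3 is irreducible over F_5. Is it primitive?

Write f(x) = x^3 + 2x^2 + 2x + 3.
|GF(5^3)^×| = 5^3 − 1 = 124. Prime factorization: 124 = 2^2·31.
f is primitive ⇔ x has order 124 in GF(5)[x]/(f), i.e. x^(124/q) ≠ 1 for each prime q | 124.
x^(62) mod f = 4.
x^(4) mod f = 2x^2 + x + 1.
None equal 1, so x has full order 124; f is primitive.

Yes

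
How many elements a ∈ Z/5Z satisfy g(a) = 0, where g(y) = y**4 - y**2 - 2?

2

Evaluate at each of the 5 elements of Z/5Z:
g(0) = 3; g(1) = 3; g(2) = 0 → root; g(3) = 0 → root; g(4) = 3.
Roots: {2, 3}.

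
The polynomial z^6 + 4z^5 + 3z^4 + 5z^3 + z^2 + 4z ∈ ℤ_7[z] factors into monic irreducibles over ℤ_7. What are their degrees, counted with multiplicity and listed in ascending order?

1, 1, 2, 2

Write h(z) = z^6 + 4z^5 + 3z^4 + 5z^3 + z^2 + 4z.
Linear factors from roots: (z), (z + 4).
Complete factorization: h(z) = (z)·(z + 4)·(z^2 + 3z + 6)·(z^2 + 4z + 6).
Factor degrees with multiplicity: 1 + 1 + 2 + 2 = 6.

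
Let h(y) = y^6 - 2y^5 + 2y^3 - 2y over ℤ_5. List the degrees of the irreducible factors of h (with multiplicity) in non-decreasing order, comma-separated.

Roots in ℤ_5: h(0) = 0 → root; h(1) = 4; h(2) = 2; h(3) = 1; h(4) = 3.
Linear factors from roots: (y).
Complete factorization: h(y) = (y)·(y^2 + y + 1)·(y^3 + 2y^2 + 2y - 2).
Factor degrees with multiplicity: 1 + 2 + 3 = 6.

1, 2, 3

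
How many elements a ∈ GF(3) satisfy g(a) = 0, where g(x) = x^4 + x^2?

1

Evaluate at each of the 3 elements of GF(3):
g(0) = 0 → root; g(1) = 2; g(2) = 2.
Roots: {0}.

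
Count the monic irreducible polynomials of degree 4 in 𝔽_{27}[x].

x^(27^4) − x is the product of all monic irreducibles of degree dividing 4; Möbius inversion gives N = (1/4) Σ μ(4/d)·27^d.
Divisors of 4: 1, 2, 4; μ(4/d) for each: 0, -1, 1.
Σ = − 27^2 + 27^4 = 530712.
N = 530712/4 = 132678.

132678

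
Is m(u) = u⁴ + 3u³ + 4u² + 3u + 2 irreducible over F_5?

Check for roots in F_5: m(0) = 2; m(1) = 3; m(2) = 4; m(3) = 4; m(4) = 1.
No roots, so no linear factors.
Degree-2 irreducible divisors: test the 10 monic irreducibles of degree 2 over GF(5).
None of them divide m (all give nonzero remainder).
No irreducible factor of degree ≤ 2 exists, so m is irreducible over GF(5).

Yes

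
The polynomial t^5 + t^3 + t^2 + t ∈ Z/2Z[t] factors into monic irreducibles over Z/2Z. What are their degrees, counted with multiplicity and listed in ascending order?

1, 1, 3

Write f(t) = t^5 + t^3 + t^2 + t.
Roots in Z/2Z: f(0) = 0 → root; f(1) = 0 → root.
Linear factors from roots: (t), (t + 1).
Complete factorization: f(t) = (t)·(t + 1)·(t^3 + t^2 + 1).
Factor degrees with multiplicity: 1 + 1 + 3 = 5.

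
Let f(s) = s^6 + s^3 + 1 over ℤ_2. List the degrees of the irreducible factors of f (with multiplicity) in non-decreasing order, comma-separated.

Roots in ℤ_2: f(0) = 1; f(1) = 1.
Complete factorization: f(s) = (s^6 + s^3 + 1).
Factor degrees with multiplicity: 6 = 6.

6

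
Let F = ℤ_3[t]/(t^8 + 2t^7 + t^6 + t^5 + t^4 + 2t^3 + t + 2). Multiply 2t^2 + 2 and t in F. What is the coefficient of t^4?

0

Multiply in ℤ_3[t]: (2t^2 + 2)·(t) = 2t^3 + 2t.
Reduced: 2t^3 + 2t.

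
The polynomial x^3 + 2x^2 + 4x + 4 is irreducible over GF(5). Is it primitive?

Write f(x) = x^3 + 2x^2 + 4x + 4.
|GF(5^3)^×| = 5^3 − 1 = 124. Prime factorization: 124 = 2^2·31.
f is primitive ⇔ x has order 124 in GF(5)[x]/(f), i.e. x^(124/q) ≠ 1 for each prime q | 124.
x^(62) mod f = 1
x^(4) mod f = 4x + 3.
Since x^(62) = 1, the order of x divides 62 < 124; not primitive.

No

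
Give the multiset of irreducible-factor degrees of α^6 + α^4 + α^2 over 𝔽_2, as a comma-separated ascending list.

Write g(α) = α^6 + α^4 + α^2.
Roots in 𝔽_2: g(0) = 0 → root; g(1) = 1.
Linear factors from roots: (α).
Complete factorization: g(α) = (α)^2·(α^2 + α + 1)^2.
Factor degrees with multiplicity: 1 + 1 + 2 + 2 = 6.

1, 1, 2, 2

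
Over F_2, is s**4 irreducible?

Write g(s) = s**4.
Check for roots in F_2: g(0) = 0 → root; g(1) = 1.
g(0) = 0, so (s) divides g(s); g is reducible.

No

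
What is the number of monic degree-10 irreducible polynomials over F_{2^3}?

107370900

x^(8^10) − x is the product of all monic irreducibles of degree dividing 10; Möbius inversion gives N = (1/10) Σ μ(10/d)·8^d.
Divisors of 10: 1, 2, 5, 10; μ(10/d) for each: 1, -1, -1, 1.
Σ = 8^1 − 8^2 − 8^5 + 8^10 = 1073709000.
N = 1073709000/10 = 107370900.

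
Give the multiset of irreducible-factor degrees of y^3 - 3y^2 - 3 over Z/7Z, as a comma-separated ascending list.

1, 1, 1

Write h(y) = y^3 - 3y^2 - 3.
Linear factors from roots: (y - 2), (y + 1).
Complete factorization: h(y) = (y + 1)·(y - 2)^2.
Factor degrees with multiplicity: 1 + 1 + 1 = 3.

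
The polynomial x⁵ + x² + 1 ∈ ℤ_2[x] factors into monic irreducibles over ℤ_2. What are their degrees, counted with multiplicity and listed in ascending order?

5

Write h(x) = x⁵ + x² + 1.
Roots in ℤ_2: h(0) = 1; h(1) = 1.
Complete factorization: h(x) = (x⁵ + x² + 1).
Factor degrees with multiplicity: 5 = 5.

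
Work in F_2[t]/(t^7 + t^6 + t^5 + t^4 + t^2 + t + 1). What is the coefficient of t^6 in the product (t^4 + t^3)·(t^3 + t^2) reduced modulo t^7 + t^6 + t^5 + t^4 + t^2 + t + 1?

1

Multiply in F_2[t]: (t^4 + t^3)·(t^3 + t^2) = t^7 + t^5.
Reduce using t^7 ≡ t^6 + t^5 + t^4 + t^2 + t + 1 (mod t^7 + t^6 + t^5 + t^4 + t^2 + t + 1).
Reduced: t^6 + t^4 + t^2 + t + 1.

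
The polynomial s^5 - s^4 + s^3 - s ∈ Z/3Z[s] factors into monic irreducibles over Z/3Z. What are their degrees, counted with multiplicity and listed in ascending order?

1, 1, 1, 2

Write g(s) = s^5 - s^4 + s^3 - s.
Roots in Z/3Z: g(0) = 0 → root; g(1) = 0 → root; g(2) = 1.
Linear factors from roots: (s), (s - 1).
Complete factorization: g(s) = (s)·(s - 1)^2·(s^2 + s - 1).
Factor degrees with multiplicity: 1 + 1 + 1 + 2 = 5.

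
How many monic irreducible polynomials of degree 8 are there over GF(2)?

30

x^(2^8) − x is the product of all monic irreducibles of degree dividing 8; Möbius inversion gives N = (1/8) Σ μ(8/d)·2^d.
Divisors of 8: 1, 2, 4, 8; μ(8/d) for each: 0, 0, -1, 1.
Σ = − 2^4 + 2^8 = 240.
N = 240/8 = 30.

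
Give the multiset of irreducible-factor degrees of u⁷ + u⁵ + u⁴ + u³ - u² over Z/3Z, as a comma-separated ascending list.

1, 1, 1, 1, 3

Write h(u) = u⁷ + u⁵ + u⁴ + u³ - u².
Roots in Z/3Z: h(0) = 0 → root; h(1) = 0 → root; h(2) = 0 → root.
Linear factors from roots: (u), (u - 1), (u + 1).
Complete factorization: h(u) = (u + 1)·(u - 1)·(u)^2·(u³ - u + 1).
Factor degrees with multiplicity: 1 + 1 + 1 + 1 + 3 = 7.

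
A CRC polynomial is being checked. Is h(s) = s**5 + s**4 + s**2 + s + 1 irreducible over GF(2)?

Check for roots in GF(2): h(0) = 1; h(1) = 1.
No roots, so no linear factors.
Monic irreducibles of degree 2 over GF(2): s**2 + s + 1.
None of them divide h (all give nonzero remainder).
No irreducible factor of degree ≤ 2 exists, so h is irreducible over GF(2).

Yes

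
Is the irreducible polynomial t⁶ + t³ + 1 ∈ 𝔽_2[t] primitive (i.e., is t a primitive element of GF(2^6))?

Write f(t) = t⁶ + t³ + 1.
|GF(2^6)^×| = 2^6 − 1 = 63. Prime factorization: 63 = 3^2·7.
f is primitive ⇔ t has order 63 in GF(2)[t]/(f), i.e. t^(63/q) ≠ 1 for each prime q | 63.
t^(21) mod f = t³.
t^(9) mod f = 1
Since t^(9) = 1, the order of t divides 9 < 63; not primitive.

No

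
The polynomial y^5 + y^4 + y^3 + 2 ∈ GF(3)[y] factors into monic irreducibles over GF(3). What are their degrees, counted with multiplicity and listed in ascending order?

Write g(y) = y^5 + y^4 + y^3 + 2.
Roots in GF(3): g(0) = 2; g(1) = 2; g(2) = 1.
Complete factorization: g(y) = (y^2 + 1)·(y^3 + y^2 + 2).
Factor degrees with multiplicity: 2 + 3 = 5.

2, 3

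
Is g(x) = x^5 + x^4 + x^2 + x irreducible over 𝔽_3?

No

Check for roots in 𝔽_3: g(0) = 0 → root; g(1) = 1; g(2) = 0 → root.
g(0) = 0, so (x) divides g(x); g is reducible.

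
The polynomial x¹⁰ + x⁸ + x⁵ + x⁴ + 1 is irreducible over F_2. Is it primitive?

Yes

Write f(x) = x¹⁰ + x⁸ + x⁵ + x⁴ + 1.
|GF(2^10)^×| = 2^10 − 1 = 1023. Prime factorization: 1023 = 3·11·31.
f is primitive ⇔ x has order 1023 in GF(2)[x]/(f), i.e. x^(1023/q) ≠ 1 for each prime q | 1023.
x^(341) mod f = x⁵ + x⁴.
x^(93) mod f = x⁹ + x⁸ + x⁷ + x⁵ + x².
x^(33) mod f = x⁷ + x⁵ + x⁴ + x² + x + 1.
None equal 1, so x has full order 1023; f is primitive.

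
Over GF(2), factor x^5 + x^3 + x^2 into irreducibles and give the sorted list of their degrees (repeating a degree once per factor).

1, 1, 3

Write g(x) = x^5 + x^3 + x^2.
Roots in GF(2): g(0) = 0 → root; g(1) = 1.
Linear factors from roots: (x).
Complete factorization: g(x) = (x)^2·(x^3 + x + 1).
Factor degrees with multiplicity: 1 + 1 + 3 = 5.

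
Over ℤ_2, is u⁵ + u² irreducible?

Write P(u) = u⁵ + u².
Check for roots in ℤ_2: P(0) = 0 → root; P(1) = 0 → root.
P(0) = 0, so (u) divides P(u); P is reducible.

No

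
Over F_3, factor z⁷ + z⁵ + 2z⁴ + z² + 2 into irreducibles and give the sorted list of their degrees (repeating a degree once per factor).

1, 2, 4

Write h(z) = z⁷ + z⁵ + 2z⁴ + z² + 2.
Roots in F_3: h(0) = 2; h(1) = 1; h(2) = 0 → root.
Linear factors from roots: (z + 1).
Complete factorization: h(z) = (z + 1)·(z² + 1)·(z⁴ + 2z³ + z² + z + 2).
Factor degrees with multiplicity: 1 + 2 + 4 = 7.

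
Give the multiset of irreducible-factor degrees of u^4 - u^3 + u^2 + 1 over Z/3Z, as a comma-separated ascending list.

4

Write f(u) = u^4 - u^3 + u^2 + 1.
Roots in Z/3Z: f(0) = 1; f(1) = 2; f(2) = 1.
Complete factorization: f(u) = (u^4 - u^3 + u^2 + 1).
Factor degrees with multiplicity: 4 = 4.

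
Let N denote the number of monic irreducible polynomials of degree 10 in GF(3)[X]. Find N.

Gauss's count: N_{3}(10) = (1/10) Σ_{d|10} μ(10/d)·3^d.
Divisors of 10: 1, 2, 5, 10; μ(10/d) for each: 1, -1, -1, 1.
Σ = 3^1 − 3^2 − 3^5 + 3^10 = 58800.
N = 58800/10 = 5880.

5880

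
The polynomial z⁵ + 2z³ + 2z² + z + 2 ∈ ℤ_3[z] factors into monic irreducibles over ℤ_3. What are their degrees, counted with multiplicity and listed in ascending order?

1, 2, 2

Write g(z) = z⁵ + 2z³ + 2z² + z + 2.
Roots in ℤ_3: g(0) = 2; g(1) = 2; g(2) = 0 → root.
Linear factors from roots: (z + 1).
Complete factorization: g(z) = (z + 1)·(z² + 1)·(z² + 2z + 2).
Factor degrees with multiplicity: 1 + 2 + 2 = 5.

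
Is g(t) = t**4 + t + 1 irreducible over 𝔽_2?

Yes

Check for roots in 𝔽_2: g(0) = 1; g(1) = 1.
No roots, so no linear factors.
Monic irreducibles of degree 2 over GF(2): t**2 + t + 1.
None of them divide g (all give nonzero remainder).
No irreducible factor of degree ≤ 2 exists, so g is irreducible over GF(2).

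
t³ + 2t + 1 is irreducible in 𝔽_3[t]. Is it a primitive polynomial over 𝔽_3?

Yes

Write f(t) = t³ + 2t + 1.
|GF(3^3)^×| = 3^3 − 1 = 26. Prime factorization: 26 = 2·13.
f is primitive ⇔ t has order 26 in GF(3)[t]/(f), i.e. t^(26/q) ≠ 1 for each prime q | 26.
t^(13) mod f = 2.
t^(2) mod f = t².
None equal 1, so t has full order 26; f is primitive.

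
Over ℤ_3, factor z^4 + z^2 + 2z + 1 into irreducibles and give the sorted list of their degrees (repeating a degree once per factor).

Write g(z) = z^4 + z^2 + 2z + 1.
Roots in ℤ_3: g(0) = 1; g(1) = 2; g(2) = 1.
Complete factorization: g(z) = (z^4 + z^2 + 2z + 1).
Factor degrees with multiplicity: 4 = 4.

4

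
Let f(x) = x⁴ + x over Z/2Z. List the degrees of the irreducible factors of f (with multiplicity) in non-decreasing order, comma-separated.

1, 1, 2

Roots in Z/2Z: f(0) = 0 → root; f(1) = 0 → root.
Linear factors from roots: (x), (x + 1).
Complete factorization: f(x) = (x)·(x + 1)·(x² + x + 1).
Factor degrees with multiplicity: 1 + 1 + 2 = 4.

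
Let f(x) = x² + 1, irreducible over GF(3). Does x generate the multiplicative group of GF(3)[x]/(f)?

No

|GF(3^2)^×| = 3^2 − 1 = 8. Prime factorization: 8 = 2^3.
f is primitive ⇔ x has order 8 in GF(3)[x]/(f), i.e. x^(8/q) ≠ 1 for each prime q | 8.
x^(4) mod f = 1
Since x^(4) = 1, the order of x divides 4 < 8; not primitive.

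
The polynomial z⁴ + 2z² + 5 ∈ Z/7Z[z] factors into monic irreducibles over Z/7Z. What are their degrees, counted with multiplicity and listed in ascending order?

4

Write h(z) = z⁴ + 2z² + 5.
Complete factorization: h(z) = (z⁴ + 2z² + 5).
Factor degrees with multiplicity: 4 = 4.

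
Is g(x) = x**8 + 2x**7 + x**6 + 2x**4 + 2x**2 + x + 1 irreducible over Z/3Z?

Check for roots in Z/3Z: g(0) = 1; g(1) = 1; g(2) = 1.
No roots, so no linear factors.
Monic irreducibles of degree 2 over GF(3): x**2 + 1, x**2 + x + 2, x**2 + 2x + 2.
None of them divide g (all give nonzero remainder).
Degree-3 irreducible divisors: test the 8 monic irreducibles of degree 3 over GF(3).
None of them divide g (all give nonzero remainder).
Degree-4 irreducible divisors: test the 18 monic irreducibles of degree 4 over GF(3).
None of them divide g (all give nonzero remainder).
No irreducible factor of degree ≤ 4 exists, so g is irreducible over GF(3).

Yes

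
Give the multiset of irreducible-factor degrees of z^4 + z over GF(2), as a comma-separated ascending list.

Write h(z) = z^4 + z.
Roots in GF(2): h(0) = 0 → root; h(1) = 0 → root.
Linear factors from roots: (z), (z + 1).
Complete factorization: h(z) = (z)·(z + 1)·(z^2 + z + 1).
Factor degrees with multiplicity: 1 + 1 + 2 = 4.

1, 1, 2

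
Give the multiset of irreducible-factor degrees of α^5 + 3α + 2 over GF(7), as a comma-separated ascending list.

Write g(α) = α^5 + 3α + 2.
Complete factorization: g(α) = (α^2 + 4α + 6)·(α^3 + 3α^2 + 3α + 5).
Factor degrees with multiplicity: 2 + 3 = 5.

2, 3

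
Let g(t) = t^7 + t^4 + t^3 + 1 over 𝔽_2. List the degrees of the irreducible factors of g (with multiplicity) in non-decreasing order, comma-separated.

1, 1, 1, 1, 1, 2

Roots in 𝔽_2: g(0) = 1; g(1) = 0 → root.
Linear factors from roots: (t + 1).
Complete factorization: g(t) = (t + 1)^5·(t^2 + t + 1).
Factor degrees with multiplicity: 1 + 1 + 1 + 1 + 1 + 2 = 7.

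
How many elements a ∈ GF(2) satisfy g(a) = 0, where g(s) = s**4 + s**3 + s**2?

1

Evaluate at each of the 2 elements of GF(2):
g(0) = 0 → root; g(1) = 1.
Roots: {0}.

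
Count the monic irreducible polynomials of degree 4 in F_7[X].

The number of monic irreducibles of degree 4 over GF(7) is (1/4)·Σ_{d∣4} μ(4/d) 7^d.
Divisors of 4: 1, 2, 4; μ(4/d) for each: 0, -1, 1.
Σ = − 7^2 + 7^4 = 2352.
N = 2352/4 = 588.

588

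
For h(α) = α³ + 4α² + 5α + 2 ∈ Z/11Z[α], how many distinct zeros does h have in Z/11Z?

2

Evaluate at each of the 11 elements of Z/11Z:
h(0) = 2; h(1) = 1; h(2) = 3; h(3) = 3; h(4) = 7; h(5) = 10; h(6) = 7; h(7) = 4; h(8) = 7; h(9) = 0 → root; h(10) = 0 → root.
Roots: {9, 10}.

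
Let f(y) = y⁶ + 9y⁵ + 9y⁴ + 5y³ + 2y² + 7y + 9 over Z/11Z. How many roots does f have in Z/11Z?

Evaluate at each of the 11 elements of Z/11Z:
f(0) = 9; f(1) = 9; f(2) = 6; f(3) = 0 → root; f(4) = 0 → root; f(5) = 0 → root; f(6) = 4; f(7) = 1; f(8) = 0 → root; f(9) = 4; f(10) = 0 → root.
Roots: {3, 4, 5, 8, 10}.

5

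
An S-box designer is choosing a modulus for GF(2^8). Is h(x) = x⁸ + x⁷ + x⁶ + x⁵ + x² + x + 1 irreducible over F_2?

Yes

Check for roots in F_2: h(0) = 1; h(1) = 1.
No roots, so no linear factors.
Monic irreducibles of degree 2 over GF(2): x² + x + 1.
None of them divide h (all give nonzero remainder).
Monic irreducibles of degree 3 over GF(2): x³ + x + 1, x³ + x² + 1.
None of them divide h (all give nonzero remainder).
Monic irreducibles of degree 4 over GF(2): x⁴ + x + 1, x⁴ + x³ + 1, x⁴ + x³ + x² + x + 1.
None of them divide h (all give nonzero remainder).
No irreducible factor of degree ≤ 4 exists, so h is irreducible over GF(2).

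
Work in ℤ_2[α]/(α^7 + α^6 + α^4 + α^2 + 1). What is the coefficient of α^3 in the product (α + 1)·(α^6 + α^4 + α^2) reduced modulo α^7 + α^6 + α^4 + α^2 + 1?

Multiply in ℤ_2[α]: (α + 1)·(α^6 + α^4 + α^2) = α^7 + α^6 + α^5 + α^4 + α^3 + α^2.
Reduce using α^7 ≡ α^6 + α^4 + α^2 + 1 (mod α^7 + α^6 + α^4 + α^2 + 1).
Reduced: α^5 + α^3 + 1.

1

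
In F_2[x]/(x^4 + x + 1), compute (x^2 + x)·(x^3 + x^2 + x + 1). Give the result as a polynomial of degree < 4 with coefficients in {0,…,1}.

Multiply in F_2[x]: (x^2 + x)·(x^3 + x^2 + x + 1) = x^5 + x.
Reduce using x^4 ≡ x + 1 (mod x^4 + x + 1).
Reduced: x^2.

x^2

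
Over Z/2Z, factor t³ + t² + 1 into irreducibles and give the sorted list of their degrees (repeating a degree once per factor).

3

Write g(t) = t³ + t² + 1.
Roots in Z/2Z: g(0) = 1; g(1) = 1.
Complete factorization: g(t) = (t³ + t² + 1).
Factor degrees with multiplicity: 3 = 3.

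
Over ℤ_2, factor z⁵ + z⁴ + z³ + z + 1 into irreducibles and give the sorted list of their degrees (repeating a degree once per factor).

5

Write h(z) = z⁵ + z⁴ + z³ + z + 1.
Roots in ℤ_2: h(0) = 1; h(1) = 1.
Complete factorization: h(z) = (z⁵ + z⁴ + z³ + z + 1).
Factor degrees with multiplicity: 5 = 5.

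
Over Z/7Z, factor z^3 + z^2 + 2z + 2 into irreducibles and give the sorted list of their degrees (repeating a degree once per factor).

1, 2

Write g(z) = z^3 + z^2 + 2z + 2.
Linear factors from roots: (z + 1).
Complete factorization: g(z) = (z + 1)·(z^2 + 2).
Factor degrees with multiplicity: 1 + 2 = 3.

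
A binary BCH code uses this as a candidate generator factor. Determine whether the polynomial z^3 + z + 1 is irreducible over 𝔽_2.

Yes

Write g(z) = z^3 + z + 1.
Check for roots in 𝔽_2: g(0) = 1; g(1) = 1.
No roots. A degree-3 polynomial over a field with no linear factor is irreducible.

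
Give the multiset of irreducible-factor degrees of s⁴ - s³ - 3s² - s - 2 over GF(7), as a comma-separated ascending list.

4

Write f(s) = s⁴ - s³ - 3s² - s - 2.
Complete factorization: f(s) = (s⁴ - s³ - 3s² - s - 2).
Factor degrees with multiplicity: 4 = 4.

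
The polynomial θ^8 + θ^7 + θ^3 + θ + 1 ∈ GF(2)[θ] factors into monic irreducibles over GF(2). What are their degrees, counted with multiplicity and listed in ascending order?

Write g(θ) = θ^8 + θ^7 + θ^3 + θ + 1.
Roots in GF(2): g(0) = 1; g(1) = 1.
Complete factorization: g(θ) = (θ^8 + θ^7 + θ^3 + θ + 1).
Factor degrees with multiplicity: 8 = 8.

8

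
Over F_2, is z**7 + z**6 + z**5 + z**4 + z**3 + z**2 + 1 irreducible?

Write m(z) = z**7 + z**6 + z**5 + z**4 + z**3 + z**2 + 1.
Check for roots in F_2: m(0) = 1; m(1) = 1.
No roots, so no linear factors.
Monic irreducibles of degree 2 over GF(2): z**2 + z + 1.
None of them divide m (all give nonzero remainder).
Monic irreducibles of degree 3 over GF(2): z**3 + z + 1, z**3 + z**2 + 1.
None of them divide m (all give nonzero remainder).
No irreducible factor of degree ≤ 3 exists, so m is irreducible over GF(2).

Yes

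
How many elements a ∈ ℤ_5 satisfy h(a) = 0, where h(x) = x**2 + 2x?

2

Evaluate at each of the 5 elements of ℤ_5:
h(0) = 0 → root; h(1) = 3; h(2) = 3; h(3) = 0 → root; h(4) = 4.
Roots: {0, 3}.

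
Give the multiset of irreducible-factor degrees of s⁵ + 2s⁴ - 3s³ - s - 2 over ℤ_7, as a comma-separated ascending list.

Write g(s) = s⁵ + 2s⁴ - 3s³ - s - 2.
Complete factorization: g(s) = (s⁵ + 2s⁴ - 3s³ - s - 2).
Factor degrees with multiplicity: 5 = 5.

5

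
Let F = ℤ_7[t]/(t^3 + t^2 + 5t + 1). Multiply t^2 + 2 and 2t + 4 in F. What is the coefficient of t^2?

Multiply in ℤ_7[t]: (t^2 + 2)·(2t + 4) = 2t^3 + 4t^2 + 4t + 1.
Reduce using t^3 ≡ 6t^2 + 2t + 6 (mod t^3 + t^2 + 5t + 1).
Reduced: 2t^2 + t + 6.

2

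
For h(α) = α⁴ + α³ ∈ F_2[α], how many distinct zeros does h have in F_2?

Evaluate at each of the 2 elements of F_2:
h(0) = 0 → root; h(1) = 0 → root.
Roots: {0, 1}.

2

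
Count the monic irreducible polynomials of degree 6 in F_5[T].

2580

The number of monic irreducibles of degree 6 over GF(5) is (1/6)·Σ_{d∣6} μ(6/d) 5^d.
Divisors of 6: 1, 2, 3, 6; μ(6/d) for each: 1, -1, -1, 1.
Σ = 5^1 − 5^2 − 5^3 + 5^6 = 15480.
N = 15480/6 = 2580.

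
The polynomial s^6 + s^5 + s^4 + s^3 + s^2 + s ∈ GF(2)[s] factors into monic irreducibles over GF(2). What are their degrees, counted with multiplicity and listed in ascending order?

Write h(s) = s^6 + s^5 + s^4 + s^3 + s^2 + s.
Roots in GF(2): h(0) = 0 → root; h(1) = 0 → root.
Linear factors from roots: (s), (s + 1).
Complete factorization: h(s) = (s)·(s + 1)·(s^2 + s + 1)^2.
Factor degrees with multiplicity: 1 + 1 + 2 + 2 = 6.

1, 1, 2, 2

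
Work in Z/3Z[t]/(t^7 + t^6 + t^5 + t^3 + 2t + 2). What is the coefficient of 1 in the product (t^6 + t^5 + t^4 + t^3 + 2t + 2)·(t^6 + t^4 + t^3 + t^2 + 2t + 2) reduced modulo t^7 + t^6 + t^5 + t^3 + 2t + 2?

1

Multiply in Z/3Z[t]: (t^6 + t^5 + t^4 + t^3 + 2t + 2)·(t^6 + t^4 + t^3 + t^2 + 2t + 2) = t^12 + t^11 + 2t^10 + t^7 + 2t^6 + t^5 + 2t^4 + 2t + 1.
Reduce using t^7 ≡ 2t^6 + 2t^5 + 2t^3 + t + 1 (mod t^7 + t^6 + t^5 + t^3 + 2t + 2).
Reduced: t^4 + t^2 + t + 1.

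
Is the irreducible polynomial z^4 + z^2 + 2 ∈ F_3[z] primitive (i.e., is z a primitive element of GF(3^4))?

No

Write f(z) = z^4 + z^2 + 2.
|GF(3^4)^×| = 3^4 − 1 = 80. Prime factorization: 80 = 2^4·5.
f is primitive ⇔ z has order 80 in GF(3)[z]/(f), i.e. z^(80/q) ≠ 1 for each prime q | 80.
z^(40) mod f = 2.
z^(16) mod f = 1
Since z^(16) = 1, the order of z divides 16 < 80; not primitive.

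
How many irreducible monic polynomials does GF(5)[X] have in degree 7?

11160

By the necklace-counting formula, N_5(7) = (1/7) Σ_{d|7} μ(7/d)·5^d.
Divisors of 7: 1, 7; μ(7/d) for each: -1, 1.
Σ = − 5^1 + 5^7 = 78120.
N = 78120/7 = 11160.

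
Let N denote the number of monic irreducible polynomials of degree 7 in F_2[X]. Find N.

18

The number of monic irreducibles of degree 7 over GF(2) is (1/7)·Σ_{d∣7} μ(7/d) 2^d.
Divisors of 7: 1, 7; μ(7/d) for each: -1, 1.
Σ = − 2^1 + 2^7 = 126.
N = 126/7 = 18.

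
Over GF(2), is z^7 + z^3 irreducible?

Write P(z) = z^7 + z^3.
Check for roots in GF(2): P(0) = 0 → root; P(1) = 0 → root.
P(0) = 0, so (z) divides P(z); P is reducible.

No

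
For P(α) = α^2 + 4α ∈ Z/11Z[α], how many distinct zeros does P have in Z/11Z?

Evaluate at each of the 11 elements of Z/11Z:
P(0) = 0 → root; P(1) = 5; P(2) = 1; P(3) = 10; P(4) = 10; P(5) = 1; P(6) = 5; P(7) = 0 → root; P(8) = 8; P(9) = 7; P(10) = 8.
Roots: {0, 7}.

2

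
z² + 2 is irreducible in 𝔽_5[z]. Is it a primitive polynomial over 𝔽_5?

No

Write f(z) = z² + 2.
|GF(5^2)^×| = 5^2 − 1 = 24. Prime factorization: 24 = 2^3·3.
f is primitive ⇔ z has order 24 in GF(5)[z]/(f), i.e. z^(24/q) ≠ 1 for each prime q | 24.
z^(12) mod f = 4.
z^(8) mod f = 1
Since z^(8) = 1, the order of z divides 8 < 24; not primitive.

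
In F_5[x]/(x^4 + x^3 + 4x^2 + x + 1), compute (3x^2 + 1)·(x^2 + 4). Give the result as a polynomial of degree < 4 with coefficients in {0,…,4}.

2x^3 + x^2 + 2x + 1

Multiply in F_5[x]: (3x^2 + 1)·(x^2 + 4) = 3x^4 + 3x^2 + 4.
Reduce using x^4 ≡ 4x^3 + x^2 + 4x + 4 (mod x^4 + x^3 + 4x^2 + x + 1).
Reduced: 2x^3 + x^2 + 2x + 1.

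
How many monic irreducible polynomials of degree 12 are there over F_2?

335

The number of monic irreducibles of degree 12 over GF(2) is (1/12)·Σ_{d∣12} μ(12/d) 2^d.
Divisors of 12: 1, 2, 3, 4, 6, 12; μ(12/d) for each: 0, 1, 0, -1, -1, 1.
Σ = 2^2 − 2^4 − 2^6 + 2^12 = 4020.
N = 4020/12 = 335.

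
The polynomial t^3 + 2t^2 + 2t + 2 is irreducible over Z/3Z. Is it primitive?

No

Write f(t) = t^3 + 2t^2 + 2t + 2.
|GF(3^3)^×| = 3^3 − 1 = 26. Prime factorization: 26 = 2·13.
f is primitive ⇔ t has order 26 in GF(3)[t]/(f), i.e. t^(26/q) ≠ 1 for each prime q | 26.
t^(13) mod f = 1
t^(2) mod f = t^2.
Since t^(13) = 1, the order of t divides 13 < 26; not primitive.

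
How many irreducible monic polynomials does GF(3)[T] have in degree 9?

2184

By the necklace-counting formula, N_3(9) = (1/9) Σ_{d|9} μ(9/d)·3^d.
Divisors of 9: 1, 3, 9; μ(9/d) for each: 0, -1, 1.
Σ = − 3^3 + 3^9 = 19656.
N = 19656/9 = 2184.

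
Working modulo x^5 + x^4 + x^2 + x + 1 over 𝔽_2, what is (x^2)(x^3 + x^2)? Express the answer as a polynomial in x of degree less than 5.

x^2 + x + 1

Multiply in 𝔽_2[x]: (x^2)·(x^3 + x^2) = x^5 + x^4.
Reduce using x^5 ≡ x^4 + x^2 + x + 1 (mod x^5 + x^4 + x^2 + x + 1).
Reduced: x^2 + x + 1.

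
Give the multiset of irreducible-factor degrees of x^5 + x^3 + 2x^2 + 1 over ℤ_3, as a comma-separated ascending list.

Write h(x) = x^5 + x^3 + 2x^2 + 1.
Roots in ℤ_3: h(0) = 1; h(1) = 2; h(2) = 1.
Complete factorization: h(x) = (x^5 + x^3 + 2x^2 + 1).
Factor degrees with multiplicity: 5 = 5.

5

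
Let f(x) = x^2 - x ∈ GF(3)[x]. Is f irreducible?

No

Check for roots in GF(3): f(0) = 0 → root; f(1) = 0 → root; f(2) = 2.
f(0) = 0, so (x) divides f(x); f is reducible.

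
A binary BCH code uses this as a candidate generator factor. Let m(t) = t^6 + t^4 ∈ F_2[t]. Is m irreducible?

No

Check for roots in F_2: m(0) = 0 → root; m(1) = 0 → root.
m(0) = 0, so (t) divides m(t); m is reducible.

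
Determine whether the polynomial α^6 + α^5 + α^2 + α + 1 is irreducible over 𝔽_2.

Write g(α) = α^6 + α^5 + α^2 + α + 1.
Check for roots in 𝔽_2: g(0) = 1; g(1) = 1.
No roots, so no linear factors.
Monic irreducibles of degree 2 over GF(2): α^2 + α + 1.
None of them divide g (all give nonzero remainder).
Monic irreducibles of degree 3 over GF(2): α^3 + α + 1, α^3 + α^2 + 1.
None of them divide g (all give nonzero remainder).
No irreducible factor of degree ≤ 3 exists, so g is irreducible over GF(2).

Yes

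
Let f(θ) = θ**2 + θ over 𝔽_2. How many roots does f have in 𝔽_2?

2

Evaluate at each of the 2 elements of 𝔽_2:
f(0) = 0 → root; f(1) = 0 → root.
Roots: {0, 1}.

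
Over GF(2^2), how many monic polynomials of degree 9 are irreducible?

By the necklace-counting formula, N_4(9) = (1/9) Σ_{d|9} μ(9/d)·4^d.
Divisors of 9: 1, 3, 9; μ(9/d) for each: 0, -1, 1.
Σ = − 4^3 + 4^9 = 262080.
N = 262080/9 = 29120.

29120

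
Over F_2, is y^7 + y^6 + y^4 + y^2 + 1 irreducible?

Write f(y) = y^7 + y^6 + y^4 + y^2 + 1.
Check for roots in F_2: f(0) = 1; f(1) = 1.
No roots, so no linear factors.
Monic irreducibles of degree 2 over GF(2): y^2 + y + 1.
None of them divide f (all give nonzero remainder).
Monic irreducibles of degree 3 over GF(2): y^3 + y + 1, y^3 + y^2 + 1.
None of them divide f (all give nonzero remainder).
No irreducible factor of degree ≤ 3 exists, so f is irreducible over GF(2).

Yes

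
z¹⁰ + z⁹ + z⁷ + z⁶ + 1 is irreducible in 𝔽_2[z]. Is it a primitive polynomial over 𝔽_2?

Yes

Write f(z) = z¹⁰ + z⁹ + z⁷ + z⁶ + 1.
|GF(2^10)^×| = 2^10 − 1 = 1023. Prime factorization: 1023 = 3·11·31.
f is primitive ⇔ z has order 1023 in GF(2)[z]/(f), i.e. z^(1023/q) ≠ 1 for each prime q | 1023.
z^(341) mod f = z⁶ + z + 1.
z^(93) mod f = z⁸ + z⁵ + z⁴ + z² + z.
z^(33) mod f = z⁶ + z⁵ + z⁴ + z² + z + 1.
None equal 1, so z has full order 1023; f is primitive.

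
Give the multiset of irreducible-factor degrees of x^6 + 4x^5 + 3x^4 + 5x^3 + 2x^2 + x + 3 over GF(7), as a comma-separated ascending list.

6

Write h(x) = x^6 + 4x^5 + 3x^4 + 5x^3 + 2x^2 + x + 3.
Complete factorization: h(x) = (x^6 + 4x^5 + 3x^4 + 5x^3 + 2x^2 + x + 3).
Factor degrees with multiplicity: 6 = 6.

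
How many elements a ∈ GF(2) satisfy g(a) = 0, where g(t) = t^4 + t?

2

Evaluate at each of the 2 elements of GF(2):
g(0) = 0 → root; g(1) = 0 → root.
Roots: {0, 1}.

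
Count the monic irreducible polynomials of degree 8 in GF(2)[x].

x^(2^8) − x is the product of all monic irreducibles of degree dividing 8; Möbius inversion gives N = (1/8) Σ μ(8/d)·2^d.
Divisors of 8: 1, 2, 4, 8; μ(8/d) for each: 0, 0, -1, 1.
Σ = − 2^4 + 2^8 = 240.
N = 240/8 = 30.

30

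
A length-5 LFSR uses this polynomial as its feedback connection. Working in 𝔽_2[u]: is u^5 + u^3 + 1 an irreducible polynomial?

Write f(u) = u^5 + u^3 + 1.
Check for roots in 𝔽_2: f(0) = 1; f(1) = 1.
No roots, so no linear factors.
Monic irreducibles of degree 2 over GF(2): u^2 + u + 1.
None of them divide f (all give nonzero remainder).
No irreducible factor of degree ≤ 2 exists, so f is irreducible over GF(2).

Yes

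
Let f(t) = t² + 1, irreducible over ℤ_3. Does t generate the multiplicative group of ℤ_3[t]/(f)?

No

|GF(3^2)^×| = 3^2 − 1 = 8. Prime factorization: 8 = 2^3.
f is primitive ⇔ t has order 8 in GF(3)[t]/(f), i.e. t^(8/q) ≠ 1 for each prime q | 8.
t^(4) mod f = 1
Since t^(4) = 1, the order of t divides 4 < 8; not primitive.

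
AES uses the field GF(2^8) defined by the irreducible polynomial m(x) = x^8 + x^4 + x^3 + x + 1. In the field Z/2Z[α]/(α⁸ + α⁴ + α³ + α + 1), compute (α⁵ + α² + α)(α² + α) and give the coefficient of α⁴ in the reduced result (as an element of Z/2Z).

Multiply in Z/2Z[α]: (α⁵ + α² + α)·(α² + α) = α⁷ + α⁶ + α⁴ + α².
Reduced: α⁷ + α⁶ + α⁴ + α².

1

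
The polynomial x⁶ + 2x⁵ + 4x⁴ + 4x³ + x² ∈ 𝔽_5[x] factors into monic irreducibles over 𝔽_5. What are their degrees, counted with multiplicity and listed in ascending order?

Write h(x) = x⁶ + 2x⁵ + 4x⁴ + 4x³ + x².
Roots in 𝔽_5: h(0) = 0 → root; h(1) = 2; h(2) = 3; h(3) = 1; h(4) = 0 → root.
Linear factors from roots: (x), (x + 1).
Complete factorization: h(x) = (x + 1)·(x)^2·(x³ + x² + 3x + 1).
Factor degrees with multiplicity: 1 + 1 + 1 + 3 = 6.

1, 1, 1, 3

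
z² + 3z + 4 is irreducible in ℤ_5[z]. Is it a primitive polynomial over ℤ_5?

No

Write f(z) = z² + 3z + 4.
|GF(5^2)^×| = 5^2 − 1 = 24. Prime factorization: 24 = 2^3·3.
f is primitive ⇔ z has order 24 in GF(5)[z]/(f), i.e. z^(24/q) ≠ 1 for each prime q | 24.
z^(12) mod f = 1
z^(8) mod f = 3z + 4.
Since z^(12) = 1, the order of z divides 12 < 24; not primitive.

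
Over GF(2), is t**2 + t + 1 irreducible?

Yes

Write P(t) = t**2 + t + 1.
Check for roots in GF(2): P(0) = 1; P(1) = 1.
No roots. A degree-2 polynomial over a field with no linear factor is irreducible.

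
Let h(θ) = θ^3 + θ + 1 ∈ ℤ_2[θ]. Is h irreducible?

Yes

Check for roots in ℤ_2: h(0) = 1; h(1) = 1.
No roots. A degree-3 polynomial over a field with no linear factor is irreducible.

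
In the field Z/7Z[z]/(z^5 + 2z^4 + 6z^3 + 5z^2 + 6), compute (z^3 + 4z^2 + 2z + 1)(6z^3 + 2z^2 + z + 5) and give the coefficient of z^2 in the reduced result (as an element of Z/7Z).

3

Multiply in Z/7Z[z]: (z^3 + 4z^2 + 2z + 1)·(6z^3 + 2z^2 + z + 5) = 6z^6 + 5z^5 + 5z^3 + 3z^2 + 4z + 5.
Reduce using z^5 ≡ 5z^4 + z^3 + 2z^2 + 1 (mod z^5 + 2z^4 + 6z^3 + 5z^2 + 6).
Reduced: 6z^4 + 3z^3 + 3z^2 + 3z + 5.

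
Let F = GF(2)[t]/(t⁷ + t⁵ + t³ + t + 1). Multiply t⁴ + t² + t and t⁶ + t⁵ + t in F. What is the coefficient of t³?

0

Multiply in GF(2)[t]: (t⁴ + t² + t)·(t⁶ + t⁵ + t) = t¹⁰ + t⁹ + t⁸ + t⁶ + t⁵ + t³ + t².
Reduce using t⁷ ≡ t⁵ + t³ + t + 1 (mod t⁷ + t⁵ + t³ + t + 1).
Reduced: t⁵ + t⁴ + t + 1.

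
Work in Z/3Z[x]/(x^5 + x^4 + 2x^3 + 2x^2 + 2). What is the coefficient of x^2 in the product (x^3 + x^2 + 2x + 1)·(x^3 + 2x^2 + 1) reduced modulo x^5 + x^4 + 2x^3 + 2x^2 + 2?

Multiply in Z/3Z[x]: (x^3 + x^2 + 2x + 1)·(x^3 + 2x^2 + 1) = x^6 + x^4 + 2x + 1.
Reduce using x^5 ≡ 2x^4 + x^3 + x^2 + 1 (mod x^5 + x^4 + 2x^3 + 2x^2 + 2).
Reduced: 2x^2.

2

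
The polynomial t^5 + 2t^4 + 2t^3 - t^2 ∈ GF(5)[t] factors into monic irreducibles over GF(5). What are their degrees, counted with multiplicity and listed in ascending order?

1, 1, 1, 2

Write g(t) = t^5 + 2t^4 + 2t^3 - t^2.
Roots in GF(5): g(0) = 0 → root; g(1) = 4; g(2) = 1; g(3) = 0 → root; g(4) = 3.
Linear factors from roots: (t), (t + 2).
Complete factorization: g(t) = (t + 2)·(t)^2·(t^2 + 2).
Factor degrees with multiplicity: 1 + 1 + 1 + 2 = 5.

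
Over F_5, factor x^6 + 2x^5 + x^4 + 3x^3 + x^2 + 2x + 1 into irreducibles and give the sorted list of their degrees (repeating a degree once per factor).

2, 2, 2

Write g(x) = x^6 + 2x^5 + x^4 + 3x^3 + x^2 + 2x + 1.
Roots in F_5: g(0) = 1; g(1) = 1; g(2) = 2; g(3) = 3; g(4) = 2.
Complete factorization: g(x) = (x^2 + 4x + 1)^3.
Factor degrees with multiplicity: 2 + 2 + 2 = 6.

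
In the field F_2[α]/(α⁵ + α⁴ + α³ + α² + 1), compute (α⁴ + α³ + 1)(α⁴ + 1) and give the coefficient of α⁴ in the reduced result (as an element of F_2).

1

Multiply in F_2[α]: (α⁴ + α³ + 1)·(α⁴ + 1) = α⁸ + α⁷ + α³ + 1.
Reduce using α⁵ ≡ α⁴ + α³ + α² + 1 (mod α⁵ + α⁴ + α³ + α² + 1).
Reduced: α⁴ + α³ + α + 1.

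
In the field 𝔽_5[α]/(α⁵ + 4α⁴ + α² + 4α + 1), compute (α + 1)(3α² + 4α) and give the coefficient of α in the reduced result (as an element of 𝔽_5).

Multiply in 𝔽_5[α]: (α + 1)·(3α² + 4α) = 3α³ + 2α² + 4α.
Reduced: 3α³ + 2α² + 4α.

4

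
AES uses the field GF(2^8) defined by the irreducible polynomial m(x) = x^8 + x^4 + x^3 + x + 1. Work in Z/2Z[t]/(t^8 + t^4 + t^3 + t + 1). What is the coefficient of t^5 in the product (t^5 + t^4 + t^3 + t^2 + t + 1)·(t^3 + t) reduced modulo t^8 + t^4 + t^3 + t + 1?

0

Multiply in Z/2Z[t]: (t^5 + t^4 + t^3 + t^2 + t + 1)·(t^3 + t) = t^8 + t^7 + t^2 + t.
Reduce using t^8 ≡ t^4 + t^3 + t + 1 (mod t^8 + t^4 + t^3 + t + 1).
Reduced: t^7 + t^4 + t^3 + t^2 + 1.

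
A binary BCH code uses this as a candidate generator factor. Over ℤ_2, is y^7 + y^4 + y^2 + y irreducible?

No

Write P(y) = y^7 + y^4 + y^2 + y.
Check for roots in ℤ_2: P(0) = 0 → root; P(1) = 0 → root.
P(0) = 0, so (y) divides P(y); P is reducible.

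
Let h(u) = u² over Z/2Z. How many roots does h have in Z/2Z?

Evaluate at each of the 2 elements of Z/2Z:
h(0) = 0 → root; h(1) = 1.
Roots: {0}.

1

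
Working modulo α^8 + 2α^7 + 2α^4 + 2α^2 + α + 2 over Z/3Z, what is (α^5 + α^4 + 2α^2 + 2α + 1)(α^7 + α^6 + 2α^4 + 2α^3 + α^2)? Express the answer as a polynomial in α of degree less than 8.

Multiply in Z/3Z[α]: (α^5 + α^4 + 2α^2 + 2α + 1)·(α^7 + α^6 + 2α^4 + 2α^3 + α^2) = α^12 + 2α^11 + α^10 + α^9 + 2α^8 + 2α^5 + 2α^4 + α^3 + α^2.
Reduce using α^8 ≡ α^7 + α^4 + α^2 + 2α + 1 (mod α^8 + 2α^7 + 2α^4 + 2α^2 + α + 2).
Reduced: 2α^7 + 2α^6 + 2α^3 + 2α^2 + 2.

2α^7 + 2α^6 + 2α^3 + 2α^2 + 2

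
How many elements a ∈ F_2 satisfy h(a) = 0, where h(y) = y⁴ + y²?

Evaluate at each of the 2 elements of F_2:
h(0) = 0 → root; h(1) = 0 → root.
Roots: {0, 1}.

2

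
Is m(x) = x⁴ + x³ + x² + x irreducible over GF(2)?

Check for roots in GF(2): m(0) = 0 → root; m(1) = 0 → root.
m(0) = 0, so (x) divides m(x); m is reducible.

No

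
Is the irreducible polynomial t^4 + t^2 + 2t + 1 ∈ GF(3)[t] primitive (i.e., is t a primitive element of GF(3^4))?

Write f(t) = t^4 + t^2 + 2t + 1.
|GF(3^4)^×| = 3^4 − 1 = 80. Prime factorization: 80 = 2^4·5.
f is primitive ⇔ t has order 80 in GF(3)[t]/(f), i.e. t^(80/q) ≠ 1 for each prime q | 80.
t^(40) mod f = 1
t^(16) mod f = 2t^3 + 2.
Since t^(40) = 1, the order of t divides 40 < 80; not primitive.

No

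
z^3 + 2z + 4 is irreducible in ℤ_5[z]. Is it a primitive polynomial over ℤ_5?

No

Write f(z) = z^3 + 2z + 4.
|GF(5^3)^×| = 5^3 − 1 = 124. Prime factorization: 124 = 2^2·31.
f is primitive ⇔ z has order 124 in GF(5)[z]/(f), i.e. z^(124/q) ≠ 1 for each prime q | 124.
z^(62) mod f = 1
z^(4) mod f = 3z^2 + z.
Since z^(62) = 1, the order of z divides 62 < 124; not primitive.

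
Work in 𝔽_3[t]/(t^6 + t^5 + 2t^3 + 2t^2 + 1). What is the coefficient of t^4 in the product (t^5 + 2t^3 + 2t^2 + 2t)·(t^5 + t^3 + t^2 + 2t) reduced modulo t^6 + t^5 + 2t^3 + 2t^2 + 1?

2

Multiply in 𝔽_3[t]: (t^5 + 2t^3 + 2t^2 + 2t)·(t^5 + t^3 + t^2 + 2t) = t^10 + t^5 + 2t^4 + t^2.
Reduce using t^6 ≡ 2t^5 + t^3 + t^2 + 2 (mod t^6 + t^5 + 2t^3 + 2t^2 + 1).
Reduced: t^5 + 2t^4 + t^3.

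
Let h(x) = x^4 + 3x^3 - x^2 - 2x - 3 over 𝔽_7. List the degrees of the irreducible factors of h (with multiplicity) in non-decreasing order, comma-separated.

Complete factorization: h(x) = (x^4 + 3x^3 - x^2 - 2x - 3).
Factor degrees with multiplicity: 4 = 4.

4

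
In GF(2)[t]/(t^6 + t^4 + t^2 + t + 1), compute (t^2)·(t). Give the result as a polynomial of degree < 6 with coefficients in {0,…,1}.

t^3

Multiply in GF(2)[t]: (t^2)·(t) = t^3.
Reduced: t^3.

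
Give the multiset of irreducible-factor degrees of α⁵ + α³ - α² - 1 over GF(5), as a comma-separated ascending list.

Write f(α) = α⁵ + α³ - α² - 1.
Roots in GF(5): f(0) = 4; f(1) = 0 → root; f(2) = 0 → root; f(3) = 0 → root; f(4) = 1.
Linear factors from roots: (α - 1), (α - 2), (α + 2).
Complete factorization: f(α) = (α + 2)·(α - 2)·(α - 1)·(α² + α + 1).
Factor degrees with multiplicity: 1 + 1 + 1 + 2 = 5.

1, 1, 1, 2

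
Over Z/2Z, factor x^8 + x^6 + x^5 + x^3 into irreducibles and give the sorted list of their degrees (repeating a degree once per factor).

Write h(x) = x^8 + x^6 + x^5 + x^3.
Roots in Z/2Z: h(0) = 0 → root; h(1) = 0 → root.
Linear factors from roots: (x), (x + 1).
Complete factorization: h(x) = (x)^3·(x + 1)^3·(x^2 + x + 1).
Factor degrees with multiplicity: 1 + 1 + 1 + 1 + 1 + 1 + 2 = 8.

1, 1, 1, 1, 1, 1, 2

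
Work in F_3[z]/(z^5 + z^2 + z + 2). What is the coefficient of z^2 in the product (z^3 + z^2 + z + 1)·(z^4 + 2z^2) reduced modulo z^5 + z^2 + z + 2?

Multiply in F_3[z]: (z^3 + z^2 + z + 1)·(z^4 + 2z^2) = z^7 + z^6 + 2z^3 + 2z^2.
Reduce using z^5 ≡ 2z^2 + 2z + 1 (mod z^5 + z^2 + z + 2).
Reduced: 2z^4 + 2z^2 + z.

2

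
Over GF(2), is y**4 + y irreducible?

No

Write m(y) = y**4 + y.
Check for roots in GF(2): m(0) = 0 → root; m(1) = 0 → root.
m(0) = 0, so (y) divides m(y); m is reducible.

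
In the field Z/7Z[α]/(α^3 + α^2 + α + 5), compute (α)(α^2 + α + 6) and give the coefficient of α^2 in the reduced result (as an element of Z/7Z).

0

Multiply in Z/7Z[α]: (α)·(α^2 + α + 6) = α^3 + α^2 + 6α.
Reduce using α^3 ≡ 6α^2 + 6α + 2 (mod α^3 + α^2 + α + 5).
Reduced: 5α + 2.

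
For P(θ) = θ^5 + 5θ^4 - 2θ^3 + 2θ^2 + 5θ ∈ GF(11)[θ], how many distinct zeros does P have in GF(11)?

5

Evaluate at each of the 11 elements of GF(11):
P(0) = 0 → root; P(1) = 0 → root; P(2) = 4; P(3) = 0 → root; P(4) = 6; P(5) = 3; P(6) = 0 → root; P(7) = 0 → root; P(8) = 10; P(9) = 7; P(10) = 3.
Roots: {0, 1, 3, 6, 7}.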